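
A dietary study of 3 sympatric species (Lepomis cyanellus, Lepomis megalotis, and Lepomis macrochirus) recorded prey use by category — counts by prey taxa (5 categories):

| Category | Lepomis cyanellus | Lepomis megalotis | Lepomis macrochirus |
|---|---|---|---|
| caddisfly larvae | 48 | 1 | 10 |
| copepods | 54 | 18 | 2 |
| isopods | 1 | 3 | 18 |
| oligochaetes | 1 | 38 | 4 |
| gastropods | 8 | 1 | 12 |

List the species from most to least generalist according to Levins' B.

Proportions for Lepomis cyanellus (n=112): 48/112=0.4286, 54/112=0.4821, 1/112=0.0089, 1/112=0.0089, 8/112=0.0714
Proportions for Lepomis megalotis (n=61): 1/61=0.0164, 18/61=0.2951, 3/61=0.0492, 38/61=0.6230, 1/61=0.0164
Proportions for Lepomis macrochirus (n=46): 10/46=0.2174, 2/46=0.0435, 18/46=0.3913, 4/46=0.0870, 12/46=0.2609
Σp_cyanᵢ² = 0.4286² + 0.4821² + 0.0089² + 0.0089² + 0.0714² = 0.183698 + 0.232420 + 0.000079 + 0.000079 + 0.005098 = 0.421374
B_cyan = 1 / 0.421374 = 2.3732
Σp_megaᵢ² = 0.0164² + 0.2951² + 0.0492² + 0.6230² + 0.0164² = 0.000269 + 0.087084 + 0.002421 + 0.388129 + 0.000269 = 0.478172
B_mega = 1 / 0.478172 = 2.0913
Σp_macrᵢ² = 0.2174² + 0.0435² + 0.3913² + 0.0870² + 0.2609² = 0.047263 + 0.001892 + 0.153116 + 0.007569 + 0.068069 = 0.277909
B_macr = 1 / 0.277909 = 3.5983
Ranking by B (broadest → narrowest): Lepomis macrochirus (3.60) > Lepomis cyanellus (2.37) > Lepomis megalotis (2.09)

Lepomis macrochirus > Lepomis cyanellus > Lepomis megalotis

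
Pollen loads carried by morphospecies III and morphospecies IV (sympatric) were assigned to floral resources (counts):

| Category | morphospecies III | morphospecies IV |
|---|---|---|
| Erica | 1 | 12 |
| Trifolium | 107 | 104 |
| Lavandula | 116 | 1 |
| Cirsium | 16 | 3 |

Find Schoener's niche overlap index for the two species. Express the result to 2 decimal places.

Proportions for morphospecies III (n=240): 1/240=0.0042, 107/240=0.4458, 116/240=0.4833, 16/240=0.0667
Proportions for morphospecies IV (n=120): 12/120=0.1000, 104/120=0.8667, 1/120=0.0083, 3/120=0.0250
Σ|p₁ᵢ − p₂ᵢ| = 0.0958 + 0.4209 + 0.4750 + 0.0417 = 1.0334
D = 1 − ½ × 1.0334 = 1 − 0.51670 = 0.48330

0.48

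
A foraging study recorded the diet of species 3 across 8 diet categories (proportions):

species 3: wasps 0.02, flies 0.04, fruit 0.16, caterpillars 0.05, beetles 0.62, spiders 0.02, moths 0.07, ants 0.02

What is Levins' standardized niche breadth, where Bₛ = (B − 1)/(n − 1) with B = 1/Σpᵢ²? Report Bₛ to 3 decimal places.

0.197

Σpᵢ² = 0.02² + 0.04² + 0.16² + 0.05² + 0.62² + 0.02² + 0.07² + 0.02² = 0.0004 + 0.0016 + 0.0256 + 0.0025 + 0.3844 + 0.0004 + 0.0049 + 0.0004 = 0.4202
B = 1 / 0.4202 = 2.37982
Bₛ = (B − 1)/(n − 1) = (2.37982 − 1)/(8 − 1) = 1.37982/7 = 0.19712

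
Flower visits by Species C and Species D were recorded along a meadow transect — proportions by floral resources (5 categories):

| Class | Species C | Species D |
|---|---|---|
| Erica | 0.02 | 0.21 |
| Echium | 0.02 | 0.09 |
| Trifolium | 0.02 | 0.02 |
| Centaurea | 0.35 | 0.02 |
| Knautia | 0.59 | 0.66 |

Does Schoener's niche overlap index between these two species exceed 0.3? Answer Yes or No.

Yes

Σ|p₁ᵢ − p₂ᵢ| = 0.19 + 0.07 + 0.00 + 0.33 + 0.07 = 0.66
D = 1 − ½ × 0.66 = 1 − 0.330 = 0.6700
D = 0.6700 > 0.3 → Yes.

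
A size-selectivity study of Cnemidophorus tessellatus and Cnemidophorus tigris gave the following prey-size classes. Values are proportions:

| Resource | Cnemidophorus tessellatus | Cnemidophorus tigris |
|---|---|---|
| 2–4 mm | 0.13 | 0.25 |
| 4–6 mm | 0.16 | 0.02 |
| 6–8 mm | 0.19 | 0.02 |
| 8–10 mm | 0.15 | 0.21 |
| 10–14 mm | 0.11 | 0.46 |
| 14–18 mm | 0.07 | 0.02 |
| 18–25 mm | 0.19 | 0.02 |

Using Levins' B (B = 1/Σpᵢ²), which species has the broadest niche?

Σp_tessᵢ² = 0.13² + 0.16² + 0.19² + 0.15² + 0.11² + 0.07² + 0.19² = 0.0169 + 0.0256 + 0.0361 + 0.0225 + 0.0121 + 0.0049 + 0.0361 = 0.1542
B_tess = 1 / 0.1542 = 6.4851
Σp_tigrᵢ² = 0.25² + 0.02² + 0.02² + 0.21² + 0.46² + 0.02² + 0.02² = 0.0625 + 0.0004 + 0.0004 + 0.0441 + 0.2116 + 0.0004 + 0.0004 = 0.3198
B_tigr = 1 / 0.3198 = 3.1270
Highest B → broadest niche (most generalist): Cnemidophorus tessellatus (B = 6.49).

Cnemidophorus tessellatus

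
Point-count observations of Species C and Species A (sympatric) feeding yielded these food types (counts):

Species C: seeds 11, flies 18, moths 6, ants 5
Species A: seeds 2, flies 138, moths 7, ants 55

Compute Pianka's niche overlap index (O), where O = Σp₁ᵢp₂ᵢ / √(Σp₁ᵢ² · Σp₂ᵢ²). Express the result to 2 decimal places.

Proportions for Species C (n=40): 11/40=0.2750, 18/40=0.4500, 6/40=0.1500, 5/40=0.1250
Proportions for Species A (n=202): 2/202=0.0099, 138/202=0.6832, 7/202=0.0347, 55/202=0.2723
Σ p₁ᵢp₂ᵢ = 0.002723 + 0.307440 + 0.005205 + 0.034038 = 0.349406
Σp_1ᵢ² = 0.2750² + 0.4500² + 0.1500² + 0.1250² = 0.075625 + 0.202500 + 0.022500 + 0.015625 = 0.316250
Σp_2ᵢ² = 0.0099² + 0.6832² + 0.0347² + 0.2723² = 0.000098 + 0.466762 + 0.001204 + 0.074147 = 0.542211
O = 0.349406 / √(0.316250 × 0.542211) = 0.349406 / 0.4140945 = 0.8438

0.84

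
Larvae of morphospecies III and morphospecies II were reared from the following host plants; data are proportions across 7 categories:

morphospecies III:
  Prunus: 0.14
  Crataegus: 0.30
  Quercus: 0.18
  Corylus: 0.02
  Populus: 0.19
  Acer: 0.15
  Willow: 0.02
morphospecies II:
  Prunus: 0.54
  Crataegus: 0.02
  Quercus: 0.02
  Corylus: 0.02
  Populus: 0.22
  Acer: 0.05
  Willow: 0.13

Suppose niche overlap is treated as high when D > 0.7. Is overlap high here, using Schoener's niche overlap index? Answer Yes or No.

No

Σ|p₁ᵢ − p₂ᵢ| = 0.40 + 0.28 + 0.16 + 0.00 + 0.03 + 0.10 + 0.11 = 1.08
D = 1 − ½ × 1.08 = 1 − 0.540 = 0.4600
D = 0.4600 < 0.7 → No.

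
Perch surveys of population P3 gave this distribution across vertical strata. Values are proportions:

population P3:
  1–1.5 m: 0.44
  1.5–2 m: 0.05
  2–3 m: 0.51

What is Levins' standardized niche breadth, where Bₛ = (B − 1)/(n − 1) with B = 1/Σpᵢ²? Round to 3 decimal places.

Σpᵢ² = 0.44² + 0.05² + 0.51² = 0.1936 + 0.0025 + 0.2601 = 0.4562
B = 1 / 0.4562 = 2.19202
Bₛ = (B − 1)/(n − 1) = (2.19202 − 1)/(3 − 1) = 1.19202/2 = 0.59601

0.596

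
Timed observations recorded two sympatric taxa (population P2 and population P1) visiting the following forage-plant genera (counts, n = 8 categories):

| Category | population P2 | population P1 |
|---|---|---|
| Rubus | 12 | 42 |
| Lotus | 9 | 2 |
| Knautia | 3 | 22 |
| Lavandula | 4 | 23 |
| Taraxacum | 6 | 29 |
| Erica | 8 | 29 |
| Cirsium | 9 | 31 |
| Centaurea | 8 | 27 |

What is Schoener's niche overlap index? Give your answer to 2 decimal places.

Proportions for population P2 (n=59): 12/59=0.2034, 9/59=0.1525, 3/59=0.0508, 4/59=0.0678, 6/59=0.1017, 8/59=0.1356, 9/59=0.1525, 8/59=0.1356
Proportions for population P1 (n=205): 42/205=0.2049, 2/205=0.0098, 22/205=0.1073, 23/205=0.1122, 29/205=0.1415, 29/205=0.1415, 31/205=0.1512, 27/205=0.1317
Σ|p₁ᵢ − p₂ᵢ| = 0.0015 + 0.1427 + 0.0565 + 0.0444 + 0.0398 + 0.0059 + 0.0013 + 0.0039 = 0.2960
D = 1 − ½ × 0.2960 = 1 − 0.14800 = 0.85200

0.85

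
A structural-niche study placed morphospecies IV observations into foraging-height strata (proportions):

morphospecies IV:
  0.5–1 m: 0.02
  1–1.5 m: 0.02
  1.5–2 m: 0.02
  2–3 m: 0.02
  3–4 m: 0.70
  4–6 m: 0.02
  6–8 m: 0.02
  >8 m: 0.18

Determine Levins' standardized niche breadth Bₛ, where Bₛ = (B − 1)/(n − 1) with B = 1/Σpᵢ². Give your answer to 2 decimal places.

Σpᵢ² = 0.02² + 0.02² + 0.02² + 0.02² + 0.70² + 0.02² + 0.02² + 0.18² = 0.0004 + 0.0004 + 0.0004 + 0.0004 + 0.4900 + 0.0004 + 0.0004 + 0.0324 = 0.5248
B = 1 / 0.5248 = 1.9055
Bₛ = (B − 1)/(n − 1) = (1.9055 − 1)/(8 − 1) = 0.9055/7 = 0.1294

0.13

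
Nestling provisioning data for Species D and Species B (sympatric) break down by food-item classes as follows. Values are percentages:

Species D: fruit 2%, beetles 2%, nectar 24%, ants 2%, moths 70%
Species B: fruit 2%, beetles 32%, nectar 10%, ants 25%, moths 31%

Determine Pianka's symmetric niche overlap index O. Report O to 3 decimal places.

Convert percentages to proportions (divide by 100).
Σ p₁ᵢp₂ᵢ = 0.0004 + 0.0064 + 0.0240 + 0.0050 + 0.2170 = 0.2528
Σp_1ᵢ² = 0.02² + 0.02² + 0.24² + 0.02² + 0.70² = 0.0004 + 0.0004 + 0.0576 + 0.0004 + 0.4900 = 0.5488
Σp_2ᵢ² = 0.02² + 0.32² + 0.10² + 0.25² + 0.31² = 0.0004 + 0.1024 + 0.0100 + 0.0625 + 0.0961 = 0.2714
O = 0.2528 / √(0.5488 × 0.2714) = 0.2528 / 0.385933 = 0.65504

0.655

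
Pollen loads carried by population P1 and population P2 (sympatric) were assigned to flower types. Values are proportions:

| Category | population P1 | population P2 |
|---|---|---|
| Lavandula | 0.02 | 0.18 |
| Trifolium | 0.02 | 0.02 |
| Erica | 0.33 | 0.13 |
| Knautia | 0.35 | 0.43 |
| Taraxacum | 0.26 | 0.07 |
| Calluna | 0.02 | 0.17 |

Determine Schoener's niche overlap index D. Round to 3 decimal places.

Σ|p₁ᵢ − p₂ᵢ| = 0.16 + 0.00 + 0.20 + 0.08 + 0.19 + 0.15 = 0.78
D = 1 − ½ × 0.78 = 1 − 0.390 = 0.61000

0.610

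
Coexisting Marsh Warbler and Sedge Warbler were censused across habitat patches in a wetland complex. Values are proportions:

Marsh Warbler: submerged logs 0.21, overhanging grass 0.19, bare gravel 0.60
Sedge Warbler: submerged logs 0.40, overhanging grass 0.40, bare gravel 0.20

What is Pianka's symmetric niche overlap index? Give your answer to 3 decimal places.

Σ p₁ᵢp₂ᵢ = 0.0840 + 0.0760 + 0.1200 = 0.2800
Σp_1ᵢ² = 0.21² + 0.19² + 0.60² = 0.0441 + 0.0361 + 0.3600 = 0.4402
Σp_2ᵢ² = 0.40² + 0.40² + 0.20² = 0.1600 + 0.1600 + 0.0400 = 0.3600
O = 0.2800 / √(0.4402 × 0.3600) = 0.2800 / 0.398085 = 0.70337

0.703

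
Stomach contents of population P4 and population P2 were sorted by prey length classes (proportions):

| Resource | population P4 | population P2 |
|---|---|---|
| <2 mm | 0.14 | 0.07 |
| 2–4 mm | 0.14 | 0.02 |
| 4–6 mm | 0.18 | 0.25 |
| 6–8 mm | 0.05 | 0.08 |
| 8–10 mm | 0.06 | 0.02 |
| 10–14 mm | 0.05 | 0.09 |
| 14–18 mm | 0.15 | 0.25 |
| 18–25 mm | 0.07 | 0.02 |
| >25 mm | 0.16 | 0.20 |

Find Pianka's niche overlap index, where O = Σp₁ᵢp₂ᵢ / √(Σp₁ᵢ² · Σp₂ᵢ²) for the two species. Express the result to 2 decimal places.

Σ p₁ᵢp₂ᵢ = 0.0098 + 0.0028 + 0.0450 + 0.0040 + 0.0012 + 0.0045 + 0.0375 + 0.0014 + 0.0320 = 0.1382
Σp_1ᵢ² = 0.14² + 0.14² + 0.18² + 0.05² + 0.06² + 0.05² + 0.15² + 0.07² + 0.16² = 0.0196 + 0.0196 + 0.0324 + 0.0025 + 0.0036 + 0.0025 + 0.0225 + 0.0049 + 0.0256 = 0.1332
Σp_2ᵢ² = 0.07² + 0.02² + 0.25² + 0.08² + 0.02² + 0.09² + 0.25² + 0.02² + 0.20² = 0.0049 + 0.0004 + 0.0625 + 0.0064 + 0.0004 + 0.0081 + 0.0625 + 0.0004 + 0.0400 = 0.1856
O = 0.1382 / √(0.1332 × 0.1856) = 0.1382 / 0.15723 = 0.8790

0.88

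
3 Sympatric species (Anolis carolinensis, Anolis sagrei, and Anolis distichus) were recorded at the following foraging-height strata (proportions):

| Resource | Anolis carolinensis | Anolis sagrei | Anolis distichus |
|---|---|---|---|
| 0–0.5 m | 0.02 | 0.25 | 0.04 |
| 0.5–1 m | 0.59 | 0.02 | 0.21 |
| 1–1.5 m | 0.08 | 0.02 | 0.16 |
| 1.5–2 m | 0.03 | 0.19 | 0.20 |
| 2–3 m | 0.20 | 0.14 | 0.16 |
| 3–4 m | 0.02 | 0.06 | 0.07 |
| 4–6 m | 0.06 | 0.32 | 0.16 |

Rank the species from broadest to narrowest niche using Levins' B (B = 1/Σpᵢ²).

Σp_caroᵢ² = 0.02² + 0.59² + 0.08² + 0.03² + 0.20² + 0.02² + 0.06² = 0.0004 + 0.3481 + 0.0064 + 0.0009 + 0.0400 + 0.0004 + 0.0036 = 0.3998
B_caro = 1 / 0.3998 = 2.5013
Σp_sagrᵢ² = 0.25² + 0.02² + 0.02² + 0.19² + 0.14² + 0.06² + 0.32² = 0.0625 + 0.0004 + 0.0004 + 0.0361 + 0.0196 + 0.0036 + 0.1024 = 0.2250
B_sagr = 1 / 0.2250 = 4.4444
Σp_distᵢ² = 0.04² + 0.21² + 0.16² + 0.20² + 0.16² + 0.07² + 0.16² = 0.0016 + 0.0441 + 0.0256 + 0.0400 + 0.0256 + 0.0049 + 0.0256 = 0.1674
B_dist = 1 / 0.1674 = 5.9737
Ranking by B (broadest → narrowest): Anolis distichus (5.97) > Anolis sagrei (4.44) > Anolis carolinensis (2.50)

Anolis distichus > Anolis sagrei > Anolis carolinensis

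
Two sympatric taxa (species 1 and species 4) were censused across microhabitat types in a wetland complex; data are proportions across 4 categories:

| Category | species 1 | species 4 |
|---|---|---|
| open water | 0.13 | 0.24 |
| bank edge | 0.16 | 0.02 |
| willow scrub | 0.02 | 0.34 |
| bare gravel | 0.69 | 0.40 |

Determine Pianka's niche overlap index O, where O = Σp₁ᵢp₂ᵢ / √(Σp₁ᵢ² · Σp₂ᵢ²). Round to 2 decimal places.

0.76

Σ p₁ᵢp₂ᵢ = 0.0312 + 0.0032 + 0.0068 + 0.2760 = 0.3172
Σp_1ᵢ² = 0.13² + 0.16² + 0.02² + 0.69² = 0.0169 + 0.0256 + 0.0004 + 0.4761 = 0.5190
Σp_2ᵢ² = 0.24² + 0.02² + 0.34² + 0.40² = 0.0576 + 0.0004 + 0.1156 + 0.1600 = 0.3336
O = 0.3172 / √(0.5190 × 0.3336) = 0.3172 / 0.41610 = 0.7623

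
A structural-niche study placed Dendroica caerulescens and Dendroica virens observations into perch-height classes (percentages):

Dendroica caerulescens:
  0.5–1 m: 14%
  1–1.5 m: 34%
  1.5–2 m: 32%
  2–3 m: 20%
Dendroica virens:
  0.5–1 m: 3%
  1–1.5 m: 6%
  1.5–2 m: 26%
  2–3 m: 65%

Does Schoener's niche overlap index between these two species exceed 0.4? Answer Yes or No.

Convert percentages to proportions (divide by 100).
Σ|p₁ᵢ − p₂ᵢ| = 0.11 + 0.28 + 0.06 + 0.45 = 0.90
D = 1 − ½ × 0.90 = 1 − 0.450 = 0.5500
D = 0.5500 > 0.4 → Yes.

Yes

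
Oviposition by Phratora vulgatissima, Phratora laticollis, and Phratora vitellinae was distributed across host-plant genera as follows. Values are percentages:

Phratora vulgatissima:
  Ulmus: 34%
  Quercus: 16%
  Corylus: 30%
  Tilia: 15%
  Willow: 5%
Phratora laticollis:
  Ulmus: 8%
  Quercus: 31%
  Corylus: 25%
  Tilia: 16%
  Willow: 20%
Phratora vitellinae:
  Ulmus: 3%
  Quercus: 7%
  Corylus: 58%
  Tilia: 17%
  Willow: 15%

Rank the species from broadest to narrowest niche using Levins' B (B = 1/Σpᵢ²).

Convert percentages to proportions (divide by 100).
Σp_vulgᵢ² = 0.34² + 0.16² + 0.30² + 0.15² + 0.05² = 0.1156 + 0.0256 + 0.0900 + 0.0225 + 0.0025 = 0.2562
B_vulg = 1 / 0.2562 = 3.9032
Σp_latiᵢ² = 0.08² + 0.31² + 0.25² + 0.16² + 0.20² = 0.0064 + 0.0961 + 0.0625 + 0.0256 + 0.0400 = 0.2306
B_lati = 1 / 0.2306 = 4.3365
Σp_viteᵢ² = 0.03² + 0.07² + 0.58² + 0.17² + 0.15² = 0.0009 + 0.0049 + 0.3364 + 0.0289 + 0.0225 = 0.3936
B_vite = 1 / 0.3936 = 2.5407
Ranking by B (broadest → narrowest): Phratora laticollis (4.34) > Phratora vulgatissima (3.90) > Phratora vitellinae (2.54)

Phratora laticollis > Phratora vulgatissima > Phratora vitellinae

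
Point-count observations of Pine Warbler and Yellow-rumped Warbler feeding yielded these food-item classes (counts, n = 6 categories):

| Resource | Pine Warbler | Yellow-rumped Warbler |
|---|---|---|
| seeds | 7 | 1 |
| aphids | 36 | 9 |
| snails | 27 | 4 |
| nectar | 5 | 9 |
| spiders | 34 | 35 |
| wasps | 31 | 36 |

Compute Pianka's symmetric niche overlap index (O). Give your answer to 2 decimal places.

Proportions for Pine Warbler (n=140): 7/140=0.0500, 36/140=0.2571, 27/140=0.1929, 5/140=0.0357, 34/140=0.2429, 31/140=0.2214
Proportions for Yellow-rumped Warbler (n=94): 1/94=0.0106, 9/94=0.0957, 4/94=0.0426, 9/94=0.0957, 35/94=0.3723, 36/94=0.3830
Σ p₁ᵢp₂ᵢ = 0.000530 + 0.024604 + 0.008218 + 0.003416 + 0.090432 + 0.084796 = 0.211996
Σp_1ᵢ² = 0.0500² + 0.2571² + 0.1929² + 0.0357² + 0.2429² + 0.2214² = 0.002500 + 0.066100 + 0.037210 + 0.001274 + 0.059000 + 0.049018 = 0.215102
Σp_2ᵢ² = 0.0106² + 0.0957² + 0.0426² + 0.0957² + 0.3723² + 0.3830² = 0.000112 + 0.009158 + 0.001815 + 0.009158 + 0.138607 + 0.146689 = 0.305539
O = 0.211996 / √(0.215102 × 0.305539) = 0.211996 / 0.2563631 = 0.8269

0.83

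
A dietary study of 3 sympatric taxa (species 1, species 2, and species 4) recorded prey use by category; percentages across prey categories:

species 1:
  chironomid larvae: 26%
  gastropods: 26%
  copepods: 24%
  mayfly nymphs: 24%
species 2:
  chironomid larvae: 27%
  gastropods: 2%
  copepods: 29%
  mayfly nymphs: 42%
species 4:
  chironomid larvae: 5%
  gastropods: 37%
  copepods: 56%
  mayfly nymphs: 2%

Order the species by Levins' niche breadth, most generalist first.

Convert percentages to proportions (divide by 100).
Σp_1ᵢ² = 0.26² + 0.26² + 0.24² + 0.24² = 0.0676 + 0.0676 + 0.0576 + 0.0576 = 0.2504
B_1 = 1 / 0.2504 = 3.9936
Σp_2ᵢ² = 0.27² + 0.02² + 0.29² + 0.42² = 0.0729 + 0.0004 + 0.0841 + 0.1764 = 0.3338
B_2 = 1 / 0.3338 = 2.9958
Σp_4ᵢ² = 0.05² + 0.37² + 0.56² + 0.02² = 0.0025 + 0.1369 + 0.3136 + 0.0004 = 0.4534
B_4 = 1 / 0.4534 = 2.2056
Ranking by B (broadest → narrowest): species 1 (3.99) > species 2 (3.00) > species 4 (2.21)

species 1 > species 2 > species 4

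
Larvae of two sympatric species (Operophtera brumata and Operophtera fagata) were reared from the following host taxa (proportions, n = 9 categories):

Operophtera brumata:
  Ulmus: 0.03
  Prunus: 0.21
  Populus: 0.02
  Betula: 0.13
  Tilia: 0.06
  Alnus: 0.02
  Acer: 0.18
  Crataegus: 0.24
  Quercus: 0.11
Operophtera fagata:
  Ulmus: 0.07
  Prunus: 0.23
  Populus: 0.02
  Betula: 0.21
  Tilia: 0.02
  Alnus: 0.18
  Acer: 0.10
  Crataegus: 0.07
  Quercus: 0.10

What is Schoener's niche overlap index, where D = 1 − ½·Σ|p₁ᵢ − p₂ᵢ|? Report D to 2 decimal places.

0.70

Σ|p₁ᵢ − p₂ᵢ| = 0.04 + 0.02 + 0.00 + 0.08 + 0.04 + 0.16 + 0.08 + 0.17 + 0.01 = 0.60
D = 1 − ½ × 0.60 = 1 − 0.300 = 0.7000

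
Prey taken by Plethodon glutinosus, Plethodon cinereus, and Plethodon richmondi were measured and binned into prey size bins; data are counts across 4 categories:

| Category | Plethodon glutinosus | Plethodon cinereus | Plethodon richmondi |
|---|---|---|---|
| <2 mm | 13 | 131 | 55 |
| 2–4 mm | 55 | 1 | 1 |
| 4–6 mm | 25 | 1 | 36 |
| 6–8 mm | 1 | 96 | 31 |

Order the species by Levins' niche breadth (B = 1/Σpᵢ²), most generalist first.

Proportions for Plethodon glutinosus (n=94): 13/94=0.1383, 55/94=0.5851, 25/94=0.2660, 1/94=0.0106
Proportions for Plethodon cinereus (n=229): 131/229=0.5721, 1/229=0.0044, 1/229=0.0044, 96/229=0.4192
Proportions for Plethodon richmondi (n=123): 55/123=0.4472, 1/123=0.0081, 36/123=0.2927, 31/123=0.2520
Σp_glutᵢ² = 0.1383² + 0.5851² + 0.2660² + 0.0106² = 0.019127 + 0.342342 + 0.070756 + 0.000112 = 0.432337
B_glut = 1 / 0.432337 = 2.3130
Σp_cineᵢ² = 0.5721² + 0.0044² + 0.0044² + 0.4192² = 0.327298 + 0.000019 + 0.000019 + 0.175729 = 0.503065
B_cine = 1 / 0.503065 = 1.9878
Σp_richᵢ² = 0.4472² + 0.0081² + 0.2927² + 0.2520² = 0.199988 + 0.000066 + 0.085673 + 0.063504 = 0.349231
B_rich = 1 / 0.349231 = 2.8634
Ranking by B (broadest → narrowest): Plethodon richmondi (2.86) > Plethodon glutinosus (2.31) > Plethodon cinereus (1.99)

Plethodon richmondi > Plethodon glutinosus > Plethodon cinereus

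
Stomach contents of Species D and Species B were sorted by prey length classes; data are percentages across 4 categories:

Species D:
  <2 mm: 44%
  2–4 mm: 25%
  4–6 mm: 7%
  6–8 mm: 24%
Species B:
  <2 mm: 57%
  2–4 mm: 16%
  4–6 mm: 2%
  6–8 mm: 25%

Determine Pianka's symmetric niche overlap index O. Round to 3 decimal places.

Convert percentages to proportions (divide by 100).
Σ p₁ᵢp₂ᵢ = 0.2508 + 0.0400 + 0.0014 + 0.0600 = 0.3522
Σp_1ᵢ² = 0.44² + 0.25² + 0.07² + 0.24² = 0.1936 + 0.0625 + 0.0049 + 0.0576 = 0.3186
Σp_2ᵢ² = 0.57² + 0.16² + 0.02² + 0.25² = 0.3249 + 0.0256 + 0.0004 + 0.0625 = 0.4134
O = 0.3522 / √(0.3186 × 0.4134) = 0.3522 / 0.362918 = 0.97047

0.970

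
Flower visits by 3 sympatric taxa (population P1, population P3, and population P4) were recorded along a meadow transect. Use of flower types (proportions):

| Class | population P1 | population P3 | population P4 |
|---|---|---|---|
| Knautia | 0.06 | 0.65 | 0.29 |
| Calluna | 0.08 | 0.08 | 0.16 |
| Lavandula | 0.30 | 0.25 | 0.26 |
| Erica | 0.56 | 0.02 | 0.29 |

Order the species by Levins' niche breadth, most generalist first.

Σp_P1ᵢ² = 0.06² + 0.08² + 0.30² + 0.56² = 0.0036 + 0.0064 + 0.0900 + 0.3136 = 0.4136
B_P1 = 1 / 0.4136 = 2.4178
Σp_P3ᵢ² = 0.65² + 0.08² + 0.25² + 0.02² = 0.4225 + 0.0064 + 0.0625 + 0.0004 = 0.4918
B_P3 = 1 / 0.4918 = 2.0333
Σp_P4ᵢ² = 0.29² + 0.16² + 0.26² + 0.29² = 0.0841 + 0.0256 + 0.0676 + 0.0841 = 0.2614
B_P4 = 1 / 0.2614 = 3.8256
Ranking by B (broadest → narrowest): population P4 (3.83) > population P1 (2.42) > population P3 (2.03)

population P4 > population P1 > population P3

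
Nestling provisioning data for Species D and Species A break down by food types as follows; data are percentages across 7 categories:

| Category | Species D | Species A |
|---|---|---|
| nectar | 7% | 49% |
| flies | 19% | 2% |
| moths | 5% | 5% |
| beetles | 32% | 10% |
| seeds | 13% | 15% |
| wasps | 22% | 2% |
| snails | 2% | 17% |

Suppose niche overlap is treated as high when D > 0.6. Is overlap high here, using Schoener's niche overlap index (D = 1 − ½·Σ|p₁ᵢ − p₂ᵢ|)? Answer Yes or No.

No

Convert percentages to proportions (divide by 100).
Σ|p₁ᵢ − p₂ᵢ| = 0.42 + 0.17 + 0.00 + 0.22 + 0.02 + 0.20 + 0.15 = 1.18
D = 1 − ½ × 1.18 = 1 − 0.590 = 0.4100
D = 0.4100 < 0.6 → No.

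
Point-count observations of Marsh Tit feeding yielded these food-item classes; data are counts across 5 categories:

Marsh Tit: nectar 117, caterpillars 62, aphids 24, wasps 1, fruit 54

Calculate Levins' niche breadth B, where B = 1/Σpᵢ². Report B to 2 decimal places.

3.17

Proportions for Marsh Tit (n=258): 117/258=0.4535, 62/258=0.2403, 24/258=0.0930, 1/258=0.0039, 54/258=0.2093
Σpᵢ² = 0.4535² + 0.2403² + 0.0930² + 0.0039² + 0.2093² = 0.205662 + 0.057744 + 0.008649 + 0.000015 + 0.043806 = 0.315876
B = 1 / 0.315876 = 3.1658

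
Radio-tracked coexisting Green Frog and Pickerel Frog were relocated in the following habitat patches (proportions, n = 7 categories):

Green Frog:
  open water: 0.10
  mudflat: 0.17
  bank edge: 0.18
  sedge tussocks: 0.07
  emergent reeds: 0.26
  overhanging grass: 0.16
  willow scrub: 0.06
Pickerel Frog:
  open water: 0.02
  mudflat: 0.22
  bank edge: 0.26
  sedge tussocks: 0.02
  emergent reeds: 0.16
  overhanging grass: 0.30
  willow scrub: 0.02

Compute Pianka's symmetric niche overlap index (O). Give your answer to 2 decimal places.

Σ p₁ᵢp₂ᵢ = 0.0020 + 0.0374 + 0.0468 + 0.0014 + 0.0416 + 0.0480 + 0.0012 = 0.1784
Σp_1ᵢ² = 0.10² + 0.17² + 0.18² + 0.07² + 0.26² + 0.16² + 0.06² = 0.0100 + 0.0289 + 0.0324 + 0.0049 + 0.0676 + 0.0256 + 0.0036 = 0.1730
Σp_2ᵢ² = 0.02² + 0.22² + 0.26² + 0.02² + 0.16² + 0.30² + 0.02² = 0.0004 + 0.0484 + 0.0676 + 0.0004 + 0.0256 + 0.0900 + 0.0004 = 0.2328
O = 0.1784 / √(0.1730 × 0.2328) = 0.1784 / 0.20068 = 0.8890

0.89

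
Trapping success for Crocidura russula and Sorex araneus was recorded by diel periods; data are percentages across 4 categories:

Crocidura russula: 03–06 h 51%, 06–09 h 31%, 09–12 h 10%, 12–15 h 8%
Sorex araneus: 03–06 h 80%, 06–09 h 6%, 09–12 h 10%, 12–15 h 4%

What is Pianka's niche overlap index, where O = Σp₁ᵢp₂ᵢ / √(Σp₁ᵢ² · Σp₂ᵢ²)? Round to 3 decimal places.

Convert percentages to proportions (divide by 100).
Σ p₁ᵢp₂ᵢ = 0.4080 + 0.0186 + 0.0100 + 0.0032 = 0.4398
Σp_1ᵢ² = 0.51² + 0.31² + 0.10² + 0.08² = 0.2601 + 0.0961 + 0.0100 + 0.0064 = 0.3726
Σp_2ᵢ² = 0.80² + 0.06² + 0.10² + 0.04² = 0.6400 + 0.0036 + 0.0100 + 0.0016 = 0.6552
O = 0.4398 / √(0.3726 × 0.6552) = 0.4398 / 0.494093 = 0.89012

0.890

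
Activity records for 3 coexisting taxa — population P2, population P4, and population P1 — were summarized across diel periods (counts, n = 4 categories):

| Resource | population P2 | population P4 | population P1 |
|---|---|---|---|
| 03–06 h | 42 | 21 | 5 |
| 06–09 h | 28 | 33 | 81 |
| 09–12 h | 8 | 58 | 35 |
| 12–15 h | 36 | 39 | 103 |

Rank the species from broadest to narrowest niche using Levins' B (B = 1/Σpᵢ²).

Proportions for population P2 (n=114): 42/114=0.3684, 28/114=0.2456, 8/114=0.0702, 36/114=0.3158
Proportions for population P4 (n=151): 21/151=0.1391, 33/151=0.2185, 58/151=0.3841, 39/151=0.2583
Proportions for population P1 (n=224): 5/224=0.0223, 81/224=0.3616, 35/224=0.1563, 103/224=0.4598
Σp_P2ᵢ² = 0.3684² + 0.2456² + 0.0702² + 0.3158² = 0.135719 + 0.060319 + 0.004928 + 0.099730 = 0.300696
B_P2 = 1 / 0.300696 = 3.3256
Σp_P4ᵢ² = 0.1391² + 0.2185² + 0.3841² + 0.2583² = 0.019349 + 0.047742 + 0.147533 + 0.066719 = 0.281343
B_P4 = 1 / 0.281343 = 3.5544
Σp_P1ᵢ² = 0.0223² + 0.3616² + 0.1563² + 0.4598² = 0.000497 + 0.130755 + 0.024430 + 0.211416 = 0.367098
B_P1 = 1 / 0.367098 = 2.7241
Ranking by B (broadest → narrowest): population P4 (3.55) > population P2 (3.33) > population P1 (2.72)

population P4 > population P2 > population P1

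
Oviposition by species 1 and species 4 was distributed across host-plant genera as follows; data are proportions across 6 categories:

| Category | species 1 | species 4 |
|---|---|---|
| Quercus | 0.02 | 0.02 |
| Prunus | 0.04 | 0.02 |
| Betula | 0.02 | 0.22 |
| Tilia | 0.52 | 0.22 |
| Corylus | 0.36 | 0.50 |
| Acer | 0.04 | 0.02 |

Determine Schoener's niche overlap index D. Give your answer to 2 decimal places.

Σ|p₁ᵢ − p₂ᵢ| = 0.00 + 0.02 + 0.20 + 0.30 + 0.14 + 0.02 = 0.68
D = 1 − ½ × 0.68 = 1 − 0.340 = 0.6600

0.66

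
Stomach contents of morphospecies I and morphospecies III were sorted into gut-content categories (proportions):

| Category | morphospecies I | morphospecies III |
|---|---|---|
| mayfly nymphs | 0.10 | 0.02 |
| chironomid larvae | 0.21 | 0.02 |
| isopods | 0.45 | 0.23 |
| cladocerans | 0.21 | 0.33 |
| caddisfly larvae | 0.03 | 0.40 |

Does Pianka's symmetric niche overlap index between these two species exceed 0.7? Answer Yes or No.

No

Σ p₁ᵢp₂ᵢ = 0.0020 + 0.0042 + 0.1035 + 0.0693 + 0.0120 = 0.1910
Σp_1ᵢ² = 0.10² + 0.21² + 0.45² + 0.21² + 0.03² = 0.0100 + 0.0441 + 0.2025 + 0.0441 + 0.0009 = 0.3016
Σp_2ᵢ² = 0.02² + 0.02² + 0.23² + 0.33² + 0.40² = 0.0004 + 0.0004 + 0.0529 + 0.1089 + 0.1600 = 0.3226
O = 0.1910 / √(0.3016 × 0.3226) = 0.1910 / 0.31192 = 0.6123
O = 0.6123 < 0.7 → No.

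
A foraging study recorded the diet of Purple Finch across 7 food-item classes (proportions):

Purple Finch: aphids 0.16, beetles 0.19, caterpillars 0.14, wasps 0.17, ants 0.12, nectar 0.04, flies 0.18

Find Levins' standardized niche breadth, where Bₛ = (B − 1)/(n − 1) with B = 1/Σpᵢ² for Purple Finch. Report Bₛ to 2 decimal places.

0.88

Σpᵢ² = 0.16² + 0.19² + 0.14² + 0.17² + 0.12² + 0.04² + 0.18² = 0.0256 + 0.0361 + 0.0196 + 0.0289 + 0.0144 + 0.0016 + 0.0324 = 0.1586
B = 1 / 0.1586 = 6.3052
Bₛ = (B − 1)/(n − 1) = (6.3052 − 1)/(7 − 1) = 5.3052/6 = 0.8842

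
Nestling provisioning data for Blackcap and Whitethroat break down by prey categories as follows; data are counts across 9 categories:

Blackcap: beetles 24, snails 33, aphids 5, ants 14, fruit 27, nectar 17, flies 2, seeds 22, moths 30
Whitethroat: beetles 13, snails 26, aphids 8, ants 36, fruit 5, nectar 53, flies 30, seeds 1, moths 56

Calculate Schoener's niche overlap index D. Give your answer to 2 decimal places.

Proportions for Blackcap (n=174): 24/174=0.1379, 33/174=0.1897, 5/174=0.0287, 14/174=0.0805, 27/174=0.1552, 17/174=0.0977, 2/174=0.0115, 22/174=0.1264, 30/174=0.1724
Proportions for Whitethroat (n=228): 13/228=0.0570, 26/228=0.1140, 8/228=0.0351, 36/228=0.1579, 5/228=0.0219, 53/228=0.2325, 30/228=0.1316, 1/228=0.0044, 56/228=0.2456
Σ|p₁ᵢ − p₂ᵢ| = 0.0809 + 0.0757 + 0.0064 + 0.0774 + 0.1333 + 0.1348 + 0.1201 + 0.1220 + 0.0732 = 0.8238
D = 1 − ½ × 0.8238 = 1 − 0.41190 = 0.58810

0.59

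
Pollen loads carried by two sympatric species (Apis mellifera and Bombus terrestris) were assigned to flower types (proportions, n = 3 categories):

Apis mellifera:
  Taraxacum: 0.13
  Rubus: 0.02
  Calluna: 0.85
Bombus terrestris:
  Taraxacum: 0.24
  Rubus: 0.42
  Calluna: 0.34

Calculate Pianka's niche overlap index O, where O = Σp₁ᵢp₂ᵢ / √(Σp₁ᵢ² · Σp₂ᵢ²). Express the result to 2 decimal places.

0.65

Σ p₁ᵢp₂ᵢ = 0.0312 + 0.0084 + 0.2890 = 0.3286
Σp_1ᵢ² = 0.13² + 0.02² + 0.85² = 0.0169 + 0.0004 + 0.7225 = 0.7398
Σp_2ᵢ² = 0.24² + 0.42² + 0.34² = 0.0576 + 0.1764 + 0.1156 = 0.3496
O = 0.3286 / √(0.7398 × 0.3496) = 0.3286 / 0.50856 = 0.6461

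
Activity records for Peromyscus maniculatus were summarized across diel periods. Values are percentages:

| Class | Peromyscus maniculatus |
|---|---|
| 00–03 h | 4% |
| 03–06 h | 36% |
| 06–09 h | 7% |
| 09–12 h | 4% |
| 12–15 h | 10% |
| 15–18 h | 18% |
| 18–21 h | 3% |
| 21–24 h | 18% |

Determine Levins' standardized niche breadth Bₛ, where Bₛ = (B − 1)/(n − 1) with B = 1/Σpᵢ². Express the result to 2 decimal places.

Convert percentages to proportions (divide by 100).
Σpᵢ² = 0.04² + 0.36² + 0.07² + 0.04² + 0.10² + 0.18² + 0.03² + 0.18² = 0.0016 + 0.1296 + 0.0049 + 0.0016 + 0.0100 + 0.0324 + 0.0009 + 0.0324 = 0.2134
B = 1 / 0.2134 = 4.6860
Bₛ = (B − 1)/(n − 1) = (4.6860 − 1)/(8 − 1) = 3.6860/7 = 0.5266

0.53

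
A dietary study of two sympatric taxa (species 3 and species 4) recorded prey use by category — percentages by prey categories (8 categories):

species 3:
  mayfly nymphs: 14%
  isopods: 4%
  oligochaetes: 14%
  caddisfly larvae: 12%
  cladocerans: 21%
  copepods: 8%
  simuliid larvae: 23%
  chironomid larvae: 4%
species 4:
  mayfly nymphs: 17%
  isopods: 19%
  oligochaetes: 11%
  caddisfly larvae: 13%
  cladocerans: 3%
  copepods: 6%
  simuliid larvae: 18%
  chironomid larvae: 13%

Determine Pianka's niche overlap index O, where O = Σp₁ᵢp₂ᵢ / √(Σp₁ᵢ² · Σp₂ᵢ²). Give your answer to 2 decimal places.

0.78

Convert percentages to proportions (divide by 100).
Σ p₁ᵢp₂ᵢ = 0.0238 + 0.0076 + 0.0154 + 0.0156 + 0.0063 + 0.0048 + 0.0414 + 0.0052 = 0.1201
Σp_1ᵢ² = 0.14² + 0.04² + 0.14² + 0.12² + 0.21² + 0.08² + 0.23² + 0.04² = 0.0196 + 0.0016 + 0.0196 + 0.0144 + 0.0441 + 0.0064 + 0.0529 + 0.0016 = 0.1602
Σp_2ᵢ² = 0.17² + 0.19² + 0.11² + 0.13² + 0.03² + 0.06² + 0.18² + 0.13² = 0.0289 + 0.0361 + 0.0121 + 0.0169 + 0.0009 + 0.0036 + 0.0324 + 0.0169 = 0.1478
O = 0.1201 / √(0.1602 × 0.1478) = 0.1201 / 0.15388 = 0.7805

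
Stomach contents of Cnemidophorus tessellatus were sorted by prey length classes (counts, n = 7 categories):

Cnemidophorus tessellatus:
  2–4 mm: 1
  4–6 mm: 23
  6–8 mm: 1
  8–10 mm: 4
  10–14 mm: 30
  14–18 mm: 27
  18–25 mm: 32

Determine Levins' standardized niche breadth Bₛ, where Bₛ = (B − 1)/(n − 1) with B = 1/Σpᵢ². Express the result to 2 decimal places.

Proportions for Cnemidophorus tessellatus (n=118): 1/118=0.0085, 23/118=0.1949, 1/118=0.0085, 4/118=0.0339, 30/118=0.2542, 27/118=0.2288, 32/118=0.2712
Σpᵢ² = 0.0085² + 0.1949² + 0.0085² + 0.0339² + 0.2542² + 0.2288² + 0.2712² = 0.000072 + 0.037986 + 0.000072 + 0.001149 + 0.064618 + 0.052349 + 0.073549 = 0.229795
B = 1 / 0.229795 = 4.3517
Bₛ = (B − 1)/(n − 1) = (4.3517 − 1)/(7 − 1) = 3.3517/6 = 0.5586

0.56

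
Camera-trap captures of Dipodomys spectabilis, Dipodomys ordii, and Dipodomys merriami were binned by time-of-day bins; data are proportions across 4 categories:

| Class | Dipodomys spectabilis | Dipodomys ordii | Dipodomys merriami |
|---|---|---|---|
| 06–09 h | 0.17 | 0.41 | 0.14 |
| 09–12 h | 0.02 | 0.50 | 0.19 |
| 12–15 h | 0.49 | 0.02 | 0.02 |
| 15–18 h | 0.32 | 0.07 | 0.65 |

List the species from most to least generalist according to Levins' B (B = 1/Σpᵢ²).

Dipodomys spectabilis > Dipodomys ordii > Dipodomys merriami

Σp_specᵢ² = 0.17² + 0.02² + 0.49² + 0.32² = 0.0289 + 0.0004 + 0.2401 + 0.1024 = 0.3718
B_spec = 1 / 0.3718 = 2.6896
Σp_ordiᵢ² = 0.41² + 0.50² + 0.02² + 0.07² = 0.1681 + 0.2500 + 0.0004 + 0.0049 = 0.4234
B_ordi = 1 / 0.4234 = 2.3618
Σp_merrᵢ² = 0.14² + 0.19² + 0.02² + 0.65² = 0.0196 + 0.0361 + 0.0004 + 0.4225 = 0.4786
B_merr = 1 / 0.4786 = 2.0894
Ranking by B (broadest → narrowest): Dipodomys spectabilis (2.69) > Dipodomys ordii (2.36) > Dipodomys merriami (2.09)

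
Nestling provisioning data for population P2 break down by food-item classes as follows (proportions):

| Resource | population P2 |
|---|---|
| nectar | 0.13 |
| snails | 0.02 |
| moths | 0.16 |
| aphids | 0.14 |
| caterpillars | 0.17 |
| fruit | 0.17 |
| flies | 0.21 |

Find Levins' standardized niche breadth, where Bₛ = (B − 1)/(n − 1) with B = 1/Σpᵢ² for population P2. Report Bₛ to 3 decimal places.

0.847

Σpᵢ² = 0.13² + 0.02² + 0.16² + 0.14² + 0.17² + 0.17² + 0.21² = 0.0169 + 0.0004 + 0.0256 + 0.0196 + 0.0289 + 0.0289 + 0.0441 = 0.1644
B = 1 / 0.1644 = 6.08273
Bₛ = (B − 1)/(n − 1) = (6.08273 − 1)/(7 − 1) = 5.08273/6 = 0.84712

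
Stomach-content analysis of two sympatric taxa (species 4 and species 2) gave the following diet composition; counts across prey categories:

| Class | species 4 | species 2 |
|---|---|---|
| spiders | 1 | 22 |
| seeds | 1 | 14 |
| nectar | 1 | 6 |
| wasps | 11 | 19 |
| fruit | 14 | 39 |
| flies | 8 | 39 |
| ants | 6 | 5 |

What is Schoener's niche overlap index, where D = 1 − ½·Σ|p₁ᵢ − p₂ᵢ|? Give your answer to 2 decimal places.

Proportions for species 4 (n=42): 1/42=0.0238, 1/42=0.0238, 1/42=0.0238, 11/42=0.2619, 14/42=0.3333, 8/42=0.1905, 6/42=0.1429
Proportions for species 2 (n=144): 22/144=0.1528, 14/144=0.0972, 6/144=0.0417, 19/144=0.1319, 39/144=0.2708, 39/144=0.2708, 5/144=0.0347
Σ|p₁ᵢ − p₂ᵢ| = 0.1290 + 0.0734 + 0.0179 + 0.1300 + 0.0625 + 0.0803 + 0.1082 = 0.6013
D = 1 − ½ × 0.6013 = 1 − 0.30065 = 0.69935

0.70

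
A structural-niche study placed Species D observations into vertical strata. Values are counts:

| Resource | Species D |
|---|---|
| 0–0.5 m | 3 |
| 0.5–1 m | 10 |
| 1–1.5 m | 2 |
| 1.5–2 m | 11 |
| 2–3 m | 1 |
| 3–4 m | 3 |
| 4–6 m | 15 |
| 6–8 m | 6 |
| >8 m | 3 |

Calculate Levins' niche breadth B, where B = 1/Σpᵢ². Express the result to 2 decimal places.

Proportions for Species D (n=54): 3/54=0.0556, 10/54=0.1852, 2/54=0.0370, 11/54=0.2037, 1/54=0.0185, 3/54=0.0556, 15/54=0.2778, 6/54=0.1111, 3/54=0.0556
Σpᵢ² = 0.0556² + 0.1852² + 0.0370² + 0.2037² + 0.0185² + 0.0556² + 0.2778² + 0.1111² + 0.0556² = 0.003091 + 0.034299 + 0.001369 + 0.041494 + 0.000342 + 0.003091 + 0.077173 + 0.012343 + 0.003091 = 0.176293
B = 1 / 0.176293 = 5.6724

5.67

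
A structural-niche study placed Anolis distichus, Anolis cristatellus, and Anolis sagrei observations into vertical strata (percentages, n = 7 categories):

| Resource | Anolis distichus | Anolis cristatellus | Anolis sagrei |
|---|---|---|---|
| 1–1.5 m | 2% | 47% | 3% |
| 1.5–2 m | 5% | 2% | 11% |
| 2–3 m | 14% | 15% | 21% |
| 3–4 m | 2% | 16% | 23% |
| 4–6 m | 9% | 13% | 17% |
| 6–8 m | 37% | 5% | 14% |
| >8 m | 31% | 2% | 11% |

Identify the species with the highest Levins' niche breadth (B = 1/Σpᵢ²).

Anolis sagrei

Convert percentages to proportions (divide by 100).
Σp_distᵢ² = 0.02² + 0.05² + 0.14² + 0.02² + 0.09² + 0.37² + 0.31² = 0.0004 + 0.0025 + 0.0196 + 0.0004 + 0.0081 + 0.1369 + 0.0961 = 0.2640
B_dist = 1 / 0.2640 = 3.7879
Σp_crisᵢ² = 0.47² + 0.02² + 0.15² + 0.16² + 0.13² + 0.05² + 0.02² = 0.2209 + 0.0004 + 0.0225 + 0.0256 + 0.0169 + 0.0025 + 0.0004 = 0.2892
B_cris = 1 / 0.2892 = 3.4578
Σp_sagrᵢ² = 0.03² + 0.11² + 0.21² + 0.23² + 0.17² + 0.14² + 0.11² = 0.0009 + 0.0121 + 0.0441 + 0.0529 + 0.0289 + 0.0196 + 0.0121 = 0.1706
B_sagr = 1 / 0.1706 = 5.8617
Highest B → broadest niche (most generalist): Anolis sagrei (B = 5.86).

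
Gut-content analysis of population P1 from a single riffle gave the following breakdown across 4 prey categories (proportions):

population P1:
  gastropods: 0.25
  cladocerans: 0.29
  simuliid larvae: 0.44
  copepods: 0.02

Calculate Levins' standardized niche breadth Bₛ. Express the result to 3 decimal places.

0.645

Σpᵢ² = 0.25² + 0.29² + 0.44² + 0.02² = 0.0625 + 0.0841 + 0.1936 + 0.0004 = 0.3406
B = 1 / 0.3406 = 2.93600
Bₛ = (B − 1)/(n − 1) = (2.93600 − 1)/(4 − 1) = 1.93600/3 = 0.64533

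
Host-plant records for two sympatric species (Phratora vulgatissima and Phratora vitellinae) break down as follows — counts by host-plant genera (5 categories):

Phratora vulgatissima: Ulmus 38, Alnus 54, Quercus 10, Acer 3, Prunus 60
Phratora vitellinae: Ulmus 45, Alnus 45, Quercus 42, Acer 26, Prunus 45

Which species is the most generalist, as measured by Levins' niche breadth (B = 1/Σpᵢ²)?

Proportions for Phratora vulgatissima (n=165): 38/165=0.2303, 54/165=0.3273, 10/165=0.0606, 3/165=0.0182, 60/165=0.3636
Proportions for Phratora vitellinae (n=203): 45/203=0.2217, 45/203=0.2217, 42/203=0.2069, 26/203=0.1281, 45/203=0.2217
Σp_vulgᵢ² = 0.2303² + 0.3273² + 0.0606² + 0.0182² + 0.3636² = 0.053038 + 0.107125 + 0.003672 + 0.000331 + 0.132205 = 0.296371
B_vulg = 1 / 0.296371 = 3.3741
Σp_viteᵢ² = 0.2217² + 0.2217² + 0.2069² + 0.1281² + 0.2217² = 0.049151 + 0.049151 + 0.042808 + 0.016410 + 0.049151 = 0.206671
B_vite = 1 / 0.206671 = 4.8386
Highest B → broadest niche (most generalist): Phratora vitellinae (B = 4.84).

Phratora vitellinae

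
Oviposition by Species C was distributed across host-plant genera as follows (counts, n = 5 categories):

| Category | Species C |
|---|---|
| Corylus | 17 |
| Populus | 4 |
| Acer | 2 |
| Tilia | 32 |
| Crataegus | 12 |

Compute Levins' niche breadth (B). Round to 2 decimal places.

3.04

Proportions for Species C (n=67): 17/67=0.2537, 4/67=0.0597, 2/67=0.0299, 32/67=0.4776, 12/67=0.1791
Σpᵢ² = 0.2537² + 0.0597² + 0.0299² + 0.4776² + 0.1791² = 0.064364 + 0.003564 + 0.000894 + 0.228102 + 0.032077 = 0.329001
B = 1 / 0.329001 = 3.0395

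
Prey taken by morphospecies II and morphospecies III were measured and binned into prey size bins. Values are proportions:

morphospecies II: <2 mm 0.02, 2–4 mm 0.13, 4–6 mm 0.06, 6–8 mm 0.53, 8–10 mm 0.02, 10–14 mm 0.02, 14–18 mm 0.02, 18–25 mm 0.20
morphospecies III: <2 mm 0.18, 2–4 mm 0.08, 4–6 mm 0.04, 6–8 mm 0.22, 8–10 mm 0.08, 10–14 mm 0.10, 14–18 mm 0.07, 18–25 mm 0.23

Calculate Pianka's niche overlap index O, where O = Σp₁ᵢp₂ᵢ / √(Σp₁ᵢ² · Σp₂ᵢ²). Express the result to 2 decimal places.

0.78

Σ p₁ᵢp₂ᵢ = 0.0036 + 0.0104 + 0.0024 + 0.1166 + 0.0016 + 0.0020 + 0.0014 + 0.0460 = 0.1840
Σp_1ᵢ² = 0.02² + 0.13² + 0.06² + 0.53² + 0.02² + 0.02² + 0.02² + 0.20² = 0.0004 + 0.0169 + 0.0036 + 0.2809 + 0.0004 + 0.0004 + 0.0004 + 0.0400 = 0.3430
Σp_2ᵢ² = 0.18² + 0.08² + 0.04² + 0.22² + 0.08² + 0.10² + 0.07² + 0.23² = 0.0324 + 0.0064 + 0.0016 + 0.0484 + 0.0064 + 0.0100 + 0.0049 + 0.0529 = 0.1630
O = 0.1840 / √(0.3430 × 0.1630) = 0.1840 / 0.23645 = 0.7782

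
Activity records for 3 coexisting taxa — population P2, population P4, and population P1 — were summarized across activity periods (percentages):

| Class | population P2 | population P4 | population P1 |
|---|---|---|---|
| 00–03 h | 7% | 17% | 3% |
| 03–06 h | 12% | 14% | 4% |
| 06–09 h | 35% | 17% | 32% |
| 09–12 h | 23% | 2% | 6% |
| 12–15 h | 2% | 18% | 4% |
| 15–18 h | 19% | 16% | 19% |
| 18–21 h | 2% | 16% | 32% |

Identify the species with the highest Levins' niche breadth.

Convert percentages to proportions (divide by 100).
Σp_P2ᵢ² = 0.07² + 0.12² + 0.35² + 0.23² + 0.02² + 0.19² + 0.02² = 0.0049 + 0.0144 + 0.1225 + 0.0529 + 0.0004 + 0.0361 + 0.0004 = 0.2316
B_P2 = 1 / 0.2316 = 4.3178
Σp_P4ᵢ² = 0.17² + 0.14² + 0.17² + 0.02² + 0.18² + 0.16² + 0.16² = 0.0289 + 0.0196 + 0.0289 + 0.0004 + 0.0324 + 0.0256 + 0.0256 = 0.1614
B_P4 = 1 / 0.1614 = 6.1958
Σp_P1ᵢ² = 0.03² + 0.04² + 0.32² + 0.06² + 0.04² + 0.19² + 0.32² = 0.0009 + 0.0016 + 0.1024 + 0.0036 + 0.0016 + 0.0361 + 0.1024 = 0.2486
B_P1 = 1 / 0.2486 = 4.0225
Highest B → broadest niche (most generalist): population P4 (B = 6.20).

population P4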